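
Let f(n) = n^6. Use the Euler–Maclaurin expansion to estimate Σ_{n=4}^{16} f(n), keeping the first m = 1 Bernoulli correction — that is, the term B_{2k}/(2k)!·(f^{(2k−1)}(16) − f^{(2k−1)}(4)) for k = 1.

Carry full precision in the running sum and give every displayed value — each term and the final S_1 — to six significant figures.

∫_4^16 x^6 dx evaluates to 3.83456e+07.
Boundary: ½(f(4) + f(16)) = ½(4096.00 + 1.67772e+07) = 8.39066e+06.
Integral + boundary = 4.67362e+07.
k=1: B_{2}/(2)! × [f^{(1)}(16) − f^{(1)}(4)] = 1/12 × (6.29146e+06 − 6144.00) = 523776.

S_1 ≈ 4.72600e+07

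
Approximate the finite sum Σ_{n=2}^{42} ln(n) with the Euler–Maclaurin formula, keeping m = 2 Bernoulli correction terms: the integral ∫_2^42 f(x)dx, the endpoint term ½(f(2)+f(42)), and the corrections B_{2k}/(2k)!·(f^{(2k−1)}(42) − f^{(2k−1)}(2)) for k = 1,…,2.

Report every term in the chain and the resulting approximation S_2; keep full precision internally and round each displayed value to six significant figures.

The integral term ∫_2^42 ln(x) dx = 115.596.
Endpoint term: (f(2) + f(42))/2 = (0.693147 + 3.73767)/2 = 2.21541.
Integral + boundary = 117.811.
k=1: B_{2}/(2)! × [f^{(1)}(42) − f^{(1)}(2)] = 1/12 × (0.0238095 − 0.500000) = -0.0396825.
Partial sum through k=1: 117.772.
k=2: B_{4}/(4)! × [f^{(3)}(42) − f^{(3)}(2)] = −1/720 × (2.69949e-05 − 0.250000) = 0.000347185.

S_2 ≈ 117.772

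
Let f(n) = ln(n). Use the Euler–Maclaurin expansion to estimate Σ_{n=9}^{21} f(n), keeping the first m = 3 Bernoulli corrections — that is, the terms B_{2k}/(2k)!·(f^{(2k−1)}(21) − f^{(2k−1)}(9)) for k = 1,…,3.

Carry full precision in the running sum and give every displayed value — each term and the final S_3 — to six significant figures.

S_3 ≈ 34.7755

∫_9^21 ln(x) dx evaluates to 32.1599.
½[f(9) + f(21)] = ½[2.19722 + 3.04452] = 2.62087.
So far: 34.7808.
Correction k=1: B_{2}/2! · (f^{(1)}(21) − f^{(1)}(9)) = 1/12 · (0.0476190 − 0.111111) = -0.00529101.
Partial sum through k=1: 34.7755.
Correction k=2: B_{4}/4! · (f^{(3)}(21) − f^{(3)}(9)) = −1/720 · (0.000215959 − 0.00274348) = 3.51045e-06.
Partial sum through k=2: 34.7755.
Correction k=3: B_{6}/6! · (f^{(5)}(21) − f^{(5)}(9)) = 1/30240 · (5.87645e-06 − 0.000406442) = -1.32462e-08.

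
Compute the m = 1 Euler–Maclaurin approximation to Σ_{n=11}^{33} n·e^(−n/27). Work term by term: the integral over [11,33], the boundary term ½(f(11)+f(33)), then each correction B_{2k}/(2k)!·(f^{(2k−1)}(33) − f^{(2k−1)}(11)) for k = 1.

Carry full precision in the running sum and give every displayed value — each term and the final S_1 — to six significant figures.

∫_11^33 x·e^(−x/27) dx evaluates to 205.462.
Endpoint term: (f(11) + f(33))/2 = (7.31910 + 9.72097)/2 = 8.52004.
So far: 213.982.
Order-1 term: 1/12 · (-0.0654611 − 0.394295) = -0.0383130.

S_1 ≈ 213.943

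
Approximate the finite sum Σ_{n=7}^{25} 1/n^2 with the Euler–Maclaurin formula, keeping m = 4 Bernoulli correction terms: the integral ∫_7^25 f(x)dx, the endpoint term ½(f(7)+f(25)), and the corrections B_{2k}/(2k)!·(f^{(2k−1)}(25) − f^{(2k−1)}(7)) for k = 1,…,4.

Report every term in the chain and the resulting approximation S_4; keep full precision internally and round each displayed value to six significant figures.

Integral: ∫_7^25 1/x^2 dx = 0.102857.
Boundary: ½(f(7) + f(25)) = ½(0.0204082 + 0.00160000) = 0.0110041.
So far: 0.113861.
Correction k=1: B_{2}/2! · (f^{(1)}(25) − f^{(1)}(7)) = 1/12 · (-0.000128000 − (-0.00583090)) = 0.000475242.
Partial sum through k=1: 0.114336.
Correction k=2: B_{4}/4! · (f^{(3)}(25) − f^{(3)}(7)) = −1/720 · (-2.45760e-06 − (-0.00142798)) = -1.97989e-06.
Partial sum through k=2: 0.114334.
Correction k=3: B_{6}/6! · (f^{(5)}(25) − f^{(5)}(7)) = 1/30240 · (-1.17965e-07 − (-0.000874271)) = 2.89072e-08.
Partial sum through k=3: 0.114335.
Correction k=4: B_{8}/8! · (f^{(7)}(25) − f^{(7)}(7)) = −1/1209600 · (-1.05696e-08 − (-0.000999167)) = -8.26022e-10.

S_4 ≈ 0.114335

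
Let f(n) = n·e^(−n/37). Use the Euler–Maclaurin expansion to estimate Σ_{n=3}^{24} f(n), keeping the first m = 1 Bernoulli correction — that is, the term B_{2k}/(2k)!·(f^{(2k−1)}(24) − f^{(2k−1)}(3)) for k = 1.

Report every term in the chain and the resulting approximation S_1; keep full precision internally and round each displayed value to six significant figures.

The integral term ∫_3^24 x·e^(−x/37) dx = 184.885.
Endpoint term: (f(3) + f(24))/2 = (2.76636 + 12.5460)/2 = 7.65620.
So far: 192.542.
k=1: B_{2}/(2)! × [f^{(1)}(24) − f^{(1)}(3)] = 1/12 × (0.183670 − 0.847353) = -0.0553069.

S_1 ≈ 192.486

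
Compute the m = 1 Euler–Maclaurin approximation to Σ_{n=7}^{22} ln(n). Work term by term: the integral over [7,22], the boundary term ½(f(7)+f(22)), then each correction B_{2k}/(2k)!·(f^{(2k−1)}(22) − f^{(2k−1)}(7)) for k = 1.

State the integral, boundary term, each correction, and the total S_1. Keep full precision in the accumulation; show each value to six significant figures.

S_1 ≈ 41.8919

The integral term ∫_7^22 ln(x) dx = 39.3816.
Boundary: ½(f(7) + f(22)) = ½(1.94591 + 3.09104) = 2.51848.
So far: 41.9000.
k=1: B_{2}/(2)! × [f^{(1)}(22) − f^{(1)}(7)] = 1/12 × (0.0454545 − 0.142857) = -0.00811688.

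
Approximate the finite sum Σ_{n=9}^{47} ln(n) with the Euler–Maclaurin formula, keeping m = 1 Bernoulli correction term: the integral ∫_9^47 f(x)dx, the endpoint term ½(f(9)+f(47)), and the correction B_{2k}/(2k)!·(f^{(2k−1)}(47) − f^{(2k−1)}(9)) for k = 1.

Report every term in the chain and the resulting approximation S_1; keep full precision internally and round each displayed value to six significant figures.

S_1 ≈ 126.198

Integral: ∫_9^47 ln(x) dx = 123.182.
Endpoint term: (f(9) + f(47))/2 = (2.19722 + 3.85015)/2 = 3.02369.
So far: 126.206.
Order-1 term: 1/12 · (0.0212766 − 0.111111) = -0.00748621.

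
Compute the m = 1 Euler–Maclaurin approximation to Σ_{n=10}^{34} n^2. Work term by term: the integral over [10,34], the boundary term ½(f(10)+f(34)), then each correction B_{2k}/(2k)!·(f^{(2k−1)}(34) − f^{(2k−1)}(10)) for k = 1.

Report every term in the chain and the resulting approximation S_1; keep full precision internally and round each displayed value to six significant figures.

∫_10^34 x^2 dx evaluates to 12768.0.
Endpoint term: (f(10) + f(34))/2 = (100.000 + 1156.00)/2 = 628.000.
Integral + boundary = 13396.0.
k=1: B_{2}/(2)! × [f^{(1)}(34) − f^{(1)}(10)] = 1/12 × (68.0000 − 20.0000) = 4.00000.

S_1 ≈ 13400.0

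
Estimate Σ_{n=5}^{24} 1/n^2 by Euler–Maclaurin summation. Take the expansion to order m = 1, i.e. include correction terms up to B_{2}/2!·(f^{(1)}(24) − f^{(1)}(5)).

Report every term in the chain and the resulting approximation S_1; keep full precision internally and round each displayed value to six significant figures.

S_1 ≈ 0.180523

∫_5^24 1/x^2 dx evaluates to 0.158333.
½[f(5) + f(24)] = ½[0.0400000 + 0.00173611] = 0.0208681.
Running total after boundary: 0.179201.
k=1: B_{2}/(2)! × [f^{(1)}(24) − f^{(1)}(5)] = 1/12 × (-0.000144676 − (-0.0160000)) = 0.00132128.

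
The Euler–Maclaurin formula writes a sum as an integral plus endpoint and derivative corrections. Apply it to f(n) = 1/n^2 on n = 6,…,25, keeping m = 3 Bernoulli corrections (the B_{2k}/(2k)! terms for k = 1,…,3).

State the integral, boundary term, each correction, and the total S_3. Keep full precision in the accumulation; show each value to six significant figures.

S_3 ≈ 0.142112

∫_6^25 1/x^2 dx evaluates to 0.126667.
Endpoint term: (f(6) + f(25))/2 = (0.0277778 + 0.00160000)/2 = 0.0146889.
Running total after boundary: 0.141356.
Correction k=1: B_{2}/2! · (f^{(1)}(25) − f^{(1)}(6)) = 1/12 · (-0.000128000 − (-0.00925926)) = 0.000760938.
Running total after k=1: 0.142116.
Correction k=2: B_{4}/4! · (f^{(3)}(25) − f^{(3)}(6)) = −1/720 · (-2.45760e-06 − (-0.00308642)) = -4.28328e-06.
Running total after k=2: 0.142112.
Correction k=3: B_{6}/6! · (f^{(5)}(25) − f^{(5)}(6)) = 1/30240 · (-1.17965e-07 − (-0.00257202)) = 8.50496e-08.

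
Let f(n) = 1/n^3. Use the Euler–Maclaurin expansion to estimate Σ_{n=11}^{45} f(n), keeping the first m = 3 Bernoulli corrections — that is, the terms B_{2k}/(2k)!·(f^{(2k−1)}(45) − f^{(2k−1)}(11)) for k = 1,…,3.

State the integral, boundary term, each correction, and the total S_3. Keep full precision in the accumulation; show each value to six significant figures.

The integral term ∫_11^45 1/x^3 dx = 0.00388532.
Endpoint term: (f(11) + f(45))/2 = (0.000751315 + 1.09739e-05)/2 = 0.000381144.
Running total after boundary: 0.00426646.
Order-1 term: 1/12 · (-7.31596e-07 − (-0.000204904)) = 1.70144e-05.
Partial sum through k=1: 0.00428348.
Order-2 term: −1/720 · (-7.22564e-09 − (-3.38684e-05)) = -4.70295e-08.
Partial sum through k=2: 0.00428343.
Order-3 term: 1/30240 · (-1.49865e-10 − (-1.17560e-05)) = 3.88751e-10.

S_3 ≈ 0.00428343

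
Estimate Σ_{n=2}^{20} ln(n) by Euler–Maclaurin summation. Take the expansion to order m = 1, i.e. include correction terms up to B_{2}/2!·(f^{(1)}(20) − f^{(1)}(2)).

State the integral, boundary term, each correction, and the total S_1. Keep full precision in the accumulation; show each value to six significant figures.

Integral: ∫_2^20 ln(x) dx = 40.5284.
Boundary: ½(f(2) + f(20)) = ½(0.693147 + 2.99573) = 1.84444.
So far: 42.3728.
Order-1 term: 1/12 · (0.0500000 − 0.500000) = -0.0375000.

S_1 ≈ 42.3353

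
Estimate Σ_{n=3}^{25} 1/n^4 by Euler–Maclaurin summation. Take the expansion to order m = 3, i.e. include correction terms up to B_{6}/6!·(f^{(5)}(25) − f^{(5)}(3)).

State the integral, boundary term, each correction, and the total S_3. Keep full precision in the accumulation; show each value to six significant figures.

∫_3^25 1/x^4 dx evaluates to 0.0123243.
½[f(3) + f(25)] = ½[0.0123457 + 2.56000e-06] = 0.00617412.
So far: 0.0184985.
Order-1 term: 1/12 · (-4.09600e-07 − (-0.0164609)) = 0.00137171.
Running total after k=1: 0.0198702.
Order-2 term: −1/720 · (-1.96608e-08 − (-0.0548697)) = -7.62079e-05.
Running total after k=2: 0.0197940.
Order-3 term: 1/30240 · (-1.76161e-09 − (-0.341411)) = 1.12901e-05.

S_3 ≈ 0.0198053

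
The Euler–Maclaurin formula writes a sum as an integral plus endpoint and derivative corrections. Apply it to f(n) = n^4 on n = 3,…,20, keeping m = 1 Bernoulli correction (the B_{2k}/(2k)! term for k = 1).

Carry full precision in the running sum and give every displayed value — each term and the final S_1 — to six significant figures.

S_1 ≈ 722650

∫_3^20 x^4 dx evaluates to 639951.
½[f(3) + f(20)] = ½[81.0000 + 160000] = 80040.5.
Integral + boundary = 719992.
Correction k=1: B_{2}/2! · (f^{(1)}(20) − f^{(1)}(3)) = 1/12 · (32000.0 − 108.000) = 2657.67.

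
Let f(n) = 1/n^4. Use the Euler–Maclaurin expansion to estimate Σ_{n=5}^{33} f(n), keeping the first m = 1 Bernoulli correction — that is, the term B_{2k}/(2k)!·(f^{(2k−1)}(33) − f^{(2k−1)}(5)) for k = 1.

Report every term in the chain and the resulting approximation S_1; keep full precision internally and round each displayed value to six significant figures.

S_1 ≈ 0.00356447

The integral term ∫_5^33 1/x^4 dx = 0.00265739.
Boundary: ½(f(5) + f(33)) = ½(0.00160000 + 8.43226e-07) = 0.000800422.
So far: 0.00345781.
k=1: B_{2}/(2)! × [f^{(1)}(33) − f^{(1)}(5)] = 1/12 × (-1.02209e-07 − (-0.00128000)) = 0.000106658.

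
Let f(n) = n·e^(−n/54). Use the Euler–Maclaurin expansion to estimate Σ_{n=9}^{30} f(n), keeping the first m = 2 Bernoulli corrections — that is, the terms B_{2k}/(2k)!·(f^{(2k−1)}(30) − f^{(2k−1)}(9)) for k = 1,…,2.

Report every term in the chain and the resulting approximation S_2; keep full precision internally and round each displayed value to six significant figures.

Integral: ∫_9^30 x·e^(−x/54) dx = 277.185.
Boundary: ½(f(9) + f(30)) = ½(7.61834 + 17.2126) = 12.4155.
Running total after boundary: 289.601.
k=1: B_{2}/(2)! × [f^{(1)}(30) − f^{(1)}(9)] = 1/12 × (0.255002 − 0.705401) = -0.0375333.
Running total after k=1: 289.563.
k=2: B_{4}/(4)! × [f^{(3)}(30) − f^{(3)}(9)] = −1/720 × (0.000480970 − 0.000822485) = 4.74326e-07.

S_2 ≈ 289.563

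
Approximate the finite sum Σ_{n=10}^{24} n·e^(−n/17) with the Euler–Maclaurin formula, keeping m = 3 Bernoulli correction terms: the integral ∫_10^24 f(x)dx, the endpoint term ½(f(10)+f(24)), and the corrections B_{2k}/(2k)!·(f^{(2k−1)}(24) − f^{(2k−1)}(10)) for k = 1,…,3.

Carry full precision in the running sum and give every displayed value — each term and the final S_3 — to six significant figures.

Integral: ∫_10^24 x·e^(−x/17) dx = 85.0178.
Endpoint term: (f(10) + f(24))/2 = (5.55306 + 5.84911)/2 = 5.70109.
Running total after boundary: 90.7189.
k=1: B_{2}/(2)! × [f^{(1)}(24) − f^{(1)}(10)] = 1/12 × (-0.100352 − 0.228656) = -0.0274173.
After k=1: 90.6915.
k=2: B_{4}/(4)! × [f^{(3)}(24) − f^{(3)}(10)] = −1/720 × (0.00133935 − 0.00463415) = 4.57610e-06.
After k=2: 90.6915.
k=3: B_{6}/(6)! × [f^{(5)}(24) − f^{(5)}(10)] = 1/30240 × (1.04704e-05 − 2.93325e-05) = -6.23747e-10.

S_3 ≈ 90.6915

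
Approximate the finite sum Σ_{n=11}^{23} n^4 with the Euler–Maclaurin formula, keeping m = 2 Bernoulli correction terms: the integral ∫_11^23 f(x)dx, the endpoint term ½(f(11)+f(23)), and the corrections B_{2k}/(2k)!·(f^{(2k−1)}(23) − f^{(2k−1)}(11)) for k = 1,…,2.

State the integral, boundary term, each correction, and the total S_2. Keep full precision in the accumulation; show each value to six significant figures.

S_2 ≈ 1.40591e+06

The integral term ∫_11^23 x^4 dx = 1.25506e+06.
Endpoint term: (f(11) + f(23))/2 = (14641.0 + 279841)/2 = 147241.
Running total after boundary: 1.40230e+06.
Order-1 term: 1/12 · (48668.0 − 5324.00) = 3612.00.
After k=1: 1.40591e+06.
Order-2 term: −1/720 · (552.000 − 264.000) = -0.400000.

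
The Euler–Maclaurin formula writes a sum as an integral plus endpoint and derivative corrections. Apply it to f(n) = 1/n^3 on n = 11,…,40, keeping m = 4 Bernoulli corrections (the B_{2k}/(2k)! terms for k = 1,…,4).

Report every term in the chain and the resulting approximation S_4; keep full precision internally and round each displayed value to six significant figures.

∫_11^40 1/x^3 dx evaluates to 0.00381973.
½[f(11) + f(40)] = ½[0.000751315 + 1.56250e-05] = 0.000383470.
So far: 0.00420320.
k=1: B_{2}/(2)! × [f^{(1)}(40) − f^{(1)}(11)] = 1/12 × (-1.17187e-06 − (-0.000204904)) = 1.69777e-05.
After k=1: 0.00422018.
k=2: B_{4}/(4)! × [f^{(3)}(40) − f^{(3)}(11)] = −1/720 × (-1.46484e-08 − (-3.38684e-05)) = -4.70191e-08.
After k=2: 0.00422013.
k=3: B_{6}/(6)! × [f^{(5)}(40) − f^{(5)}(11)] = 1/30240 × (-3.84521e-10 − (-1.17560e-05)) = 3.88743e-10.
After k=3: 0.00422013.
k=4: B_{8}/(8)! × [f^{(7)}(40) − f^{(7)}(11)] = −1/1209600 × (-1.73035e-11 − (-6.99530e-06)) = -5.78314e-12.

S_4 ≈ 0.00422013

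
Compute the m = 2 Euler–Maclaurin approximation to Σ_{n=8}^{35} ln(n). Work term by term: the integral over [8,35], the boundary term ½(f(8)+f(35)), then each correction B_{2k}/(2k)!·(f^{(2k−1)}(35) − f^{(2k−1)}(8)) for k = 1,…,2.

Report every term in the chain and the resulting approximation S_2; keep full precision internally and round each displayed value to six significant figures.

S_2 ≈ 83.6110

The integral term ∫_8^35 ln(x) dx = 80.8016.
Boundary: ½(f(8) + f(35)) = ½(2.07944 + 3.55535) = 2.81739.
Running total after boundary: 83.6190.
Order-1 term: 1/12 · (0.0285714 − 0.125000) = -0.00803571.
Partial sum through k=1: 83.6110.
Order-2 term: −1/720 · (4.66472e-05 − 0.00390625) = 5.36056e-06.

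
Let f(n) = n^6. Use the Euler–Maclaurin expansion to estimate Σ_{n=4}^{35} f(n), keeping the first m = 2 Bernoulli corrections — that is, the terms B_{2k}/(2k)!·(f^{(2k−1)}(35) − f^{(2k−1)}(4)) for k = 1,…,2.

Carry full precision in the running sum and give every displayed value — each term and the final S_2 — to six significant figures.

S_2 ≈ 1.01367e+10

∫_4^35 x^6 dx evaluates to 9.19133e+09.
½[f(4) + f(35)] = ½[4096.00 + 1.83827e+09] = 9.19135e+08.
Integral + boundary = 1.01105e+10.
Order-1 term: 1/12 · (3.15131e+08 − 6144.00) = 2.62604e+07.
Partial sum through k=1: 1.01367e+10.
Order-2 term: −1/720 · (5.14500e+06 − 7680.00) = -7135.17.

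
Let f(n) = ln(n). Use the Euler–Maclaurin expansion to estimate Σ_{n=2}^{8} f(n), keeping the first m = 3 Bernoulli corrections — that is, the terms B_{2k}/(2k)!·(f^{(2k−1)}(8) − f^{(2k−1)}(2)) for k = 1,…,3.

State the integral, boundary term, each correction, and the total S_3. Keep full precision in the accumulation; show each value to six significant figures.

Integral: ∫_2^8 ln(x) dx = 9.24924.
Endpoint term: (f(2) + f(8))/2 = (0.693147 + 2.07944)/2 = 1.38629.
Running total after boundary: 10.6355.
Order-1 term: 1/12 · (0.125000 − 0.500000) = -0.0312500.
After k=1: 10.6043.
Order-2 term: −1/720 · (0.00390625 − 0.250000) = 0.000341797.
After k=2: 10.6046.
Order-3 term: 1/30240 · (0.000732422 − 0.750000) = -2.47774e-05.

S_3 ≈ 10.6046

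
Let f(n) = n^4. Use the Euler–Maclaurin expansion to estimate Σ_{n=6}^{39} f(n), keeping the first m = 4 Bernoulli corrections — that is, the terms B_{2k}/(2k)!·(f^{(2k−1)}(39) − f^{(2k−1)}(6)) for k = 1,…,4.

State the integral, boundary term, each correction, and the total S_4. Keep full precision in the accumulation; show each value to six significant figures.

The integral term ∫_6^39 x^4 dx = 1.80433e+07.
½[f(6) + f(39)] = ½[1296.00 + 2.31344e+06] = 1.15737e+06.
Running total after boundary: 1.92007e+07.
Correction k=1: B_{2}/2! · (f^{(1)}(39) − f^{(1)}(6)) = 1/12 · (237276 − 864.000) = 19701.0.
Partial sum through k=1: 1.92204e+07.
Correction k=2: B_{4}/4! · (f^{(3)}(39) − f^{(3)}(6)) = −1/720 · (936.000 − 144.000) = -1.10000.
Partial sum through k=2: 1.92204e+07.
Correction k=3: B_{6}/6! · (f^{(5)}(39) − f^{(5)}(6)) = 1/30240 · (0.00000 − 0.00000) = 0.00000.
Partial sum through k=3: 1.92204e+07.
Correction k=4: B_{8}/8! · (f^{(7)}(39) − f^{(7)}(6)) = −1/1209600 · (0.00000 − 0.00000) = 0.00000.

S_4 ≈ 1.92204e+07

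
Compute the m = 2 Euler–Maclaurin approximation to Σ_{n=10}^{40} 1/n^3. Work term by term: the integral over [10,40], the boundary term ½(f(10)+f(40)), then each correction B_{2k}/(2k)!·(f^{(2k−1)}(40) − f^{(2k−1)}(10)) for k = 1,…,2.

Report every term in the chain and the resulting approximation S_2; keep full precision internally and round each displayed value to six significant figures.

S_2 ≈ 0.00522013

Integral: ∫_10^40 1/x^3 dx = 0.00468750.
½[f(10) + f(40)] = ½[0.00100000 + 1.56250e-05] = 0.000507813.
So far: 0.00519531.
k=1: B_{2}/(2)! × [f^{(1)}(40) − f^{(1)}(10)] = 1/12 × (-1.17187e-06 − (-0.000300000)) = 2.49023e-05.
After k=1: 0.00522021.
k=2: B_{4}/(4)! × [f^{(3)}(40) − f^{(3)}(10)] = −1/720 × (-1.46484e-08 − (-6.00000e-05)) = -8.33130e-08.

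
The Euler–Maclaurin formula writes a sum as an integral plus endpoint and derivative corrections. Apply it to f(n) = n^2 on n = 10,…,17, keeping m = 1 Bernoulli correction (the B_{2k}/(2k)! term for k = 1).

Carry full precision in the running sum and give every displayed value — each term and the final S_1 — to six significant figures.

The integral term ∫_10^17 x^2 dx = 1304.33.
Boundary: ½(f(10) + f(17)) = ½(100.000 + 289.000) = 194.500.
Running total after boundary: 1498.83.
Order-1 term: 1/12 · (34.0000 − 20.0000) = 1.16667.

S_1 ≈ 1500.00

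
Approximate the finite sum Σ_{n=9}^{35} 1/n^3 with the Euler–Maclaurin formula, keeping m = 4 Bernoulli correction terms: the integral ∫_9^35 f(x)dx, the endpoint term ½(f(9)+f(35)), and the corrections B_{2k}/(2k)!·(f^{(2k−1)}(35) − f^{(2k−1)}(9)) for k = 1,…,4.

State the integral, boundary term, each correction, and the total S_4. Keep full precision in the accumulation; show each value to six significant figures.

S_4 ≈ 0.00649999

The integral term ∫_9^35 1/x^3 dx = 0.00576468.
Endpoint term: (f(9) + f(35))/2 = (0.00137174 + 2.33236e-05)/2 = 0.000697533.
Running total after boundary: 0.00646221.
Order-1 term: 1/12 · (-1.99917e-06 − (-0.000457247)) = 3.79374e-05.
Running total after k=1: 0.00650015.
Order-2 term: −1/720 · (-3.26395e-08 − (-0.000112901)) = -1.56761e-07.
Running total after k=2: 0.00649999.
Order-3 term: 1/30240 · (-1.11907e-09 − (-5.85410e-05)) = 1.93584e-09.
Running total after k=3: 0.00649999.
Order-4 term: −1/1209600 · (-6.57737e-11 − (-5.20365e-05)) = -4.30195e-11.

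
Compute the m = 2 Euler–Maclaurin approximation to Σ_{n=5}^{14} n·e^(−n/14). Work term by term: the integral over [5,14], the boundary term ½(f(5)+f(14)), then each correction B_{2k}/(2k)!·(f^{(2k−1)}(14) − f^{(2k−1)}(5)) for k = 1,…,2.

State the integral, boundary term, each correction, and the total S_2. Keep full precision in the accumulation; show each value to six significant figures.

The integral term ∫_5^14 x·e^(−x/14) dx = 41.9042.
Endpoint term: (f(5) + f(14))/2 = (3.49836 + 5.15031)/2 = 4.32434.
So far: 46.2285.
Order-1 term: 1/12 · (0.00000 − 0.449789) = -0.0374825.
Partial sum through k=1: 46.1910.
Order-2 term: −1/720 · (0.00375387 − 0.00943436) = 7.88957e-06.

S_2 ≈ 46.1910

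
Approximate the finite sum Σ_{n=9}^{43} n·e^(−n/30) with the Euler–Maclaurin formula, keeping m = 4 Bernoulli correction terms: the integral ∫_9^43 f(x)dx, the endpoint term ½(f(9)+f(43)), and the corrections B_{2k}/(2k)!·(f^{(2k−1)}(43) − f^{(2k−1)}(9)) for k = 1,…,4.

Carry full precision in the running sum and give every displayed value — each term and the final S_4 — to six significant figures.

Integral: ∫_9^43 x·e^(−x/30) dx = 344.415.
Endpoint term: (f(9) + f(43))/2 = (6.66736 + 10.2560)/2 = 8.46170.
Running total after boundary: 352.877.
Order-1 term: 1/12 · (-0.103355 − 0.518573) = -0.0518273.
After k=1: 352.825.
Order-2 term: −1/720 · (0.000415189 − 0.00222245) = 2.51009e-06.
After k=2: 352.825.
Order-3 term: 1/30240 · (1.05024e-06 − 4.29857e-06) = -1.07418e-10.
After k=3: 352.825.
Order-4 term: −1/1209600 · (1.82129e-09 − 6.80862e-09) = 4.12312e-15.

S_4 ≈ 352.825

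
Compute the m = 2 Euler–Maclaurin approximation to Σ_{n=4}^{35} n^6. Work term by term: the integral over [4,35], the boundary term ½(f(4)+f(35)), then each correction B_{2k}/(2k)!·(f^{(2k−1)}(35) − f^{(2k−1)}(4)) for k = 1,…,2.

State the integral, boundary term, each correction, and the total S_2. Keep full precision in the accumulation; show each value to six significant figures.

∫_4^35 x^6 dx evaluates to 9.19133e+09.
½[f(4) + f(35)] = ½[4096.00 + 1.83827e+09] = 9.19135e+08.
Integral + boundary = 1.01105e+10.
Order-1 term: 1/12 · (3.15131e+08 − 6144.00) = 2.62604e+07.
After k=1: 1.01367e+10.
Order-2 term: −1/720 · (5.14500e+06 − 7680.00) = -7135.17.

S_2 ≈ 1.01367e+10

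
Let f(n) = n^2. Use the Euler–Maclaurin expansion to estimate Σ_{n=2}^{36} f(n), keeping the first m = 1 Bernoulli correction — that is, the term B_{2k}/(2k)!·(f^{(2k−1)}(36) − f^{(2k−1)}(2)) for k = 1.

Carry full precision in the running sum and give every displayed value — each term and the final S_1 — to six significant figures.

∫_2^36 x^2 dx evaluates to 15549.3.
½[f(2) + f(36)] = ½[4.00000 + 1296.00] = 650.000.
Running total after boundary: 16199.3.
Order-1 term: 1/12 · (72.0000 − 4.00000) = 5.66667.

S_1 ≈ 16205.0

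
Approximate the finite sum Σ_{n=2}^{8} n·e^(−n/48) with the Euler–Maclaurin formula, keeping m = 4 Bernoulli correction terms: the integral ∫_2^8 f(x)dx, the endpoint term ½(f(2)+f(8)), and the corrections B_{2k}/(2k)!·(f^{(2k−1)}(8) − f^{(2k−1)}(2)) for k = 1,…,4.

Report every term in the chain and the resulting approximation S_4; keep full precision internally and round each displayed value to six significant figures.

∫_2^8 x·e^(−x/48) dx evaluates to 26.7118.
Boundary: ½(f(2) + f(8)) = ½(1.91838 + 6.77185) = 4.34512.
Running total after boundary: 31.0569.
Correction k=1: B_{2}/2! · (f^{(1)}(8) − f^{(1)}(2)) = 1/12 · (0.705401 − 0.919223) = -0.0178185.
Partial sum through k=1: 31.0391.
Correction k=2: B_{4}/4! · (f^{(3)}(8) − f^{(3)}(2)) = −1/720 · (0.00104096 − 0.00123160) = 2.64779e-07.
Partial sum through k=2: 31.0391.
Correction k=3: B_{6}/6! · (f^{(5)}(8) − f^{(5)}(2)) = 1/30240 · (7.70725e-07 − 8.95932e-07) = -4.14045e-12.
Partial sum through k=3: 31.0391.
Correction k=4: B_{8}/8! · (f^{(7)}(8) − f^{(7)}(2)) = −1/1209600 · (4.72936e-10 − 5.45710e-10) = 6.01636e-17.

S_4 ≈ 31.0391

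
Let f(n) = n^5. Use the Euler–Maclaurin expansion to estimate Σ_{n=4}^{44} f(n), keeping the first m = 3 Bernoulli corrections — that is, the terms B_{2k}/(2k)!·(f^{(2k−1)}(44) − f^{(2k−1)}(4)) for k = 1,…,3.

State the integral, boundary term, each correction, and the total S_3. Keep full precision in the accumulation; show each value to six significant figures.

∫_4^44 x^5 dx evaluates to 1.20938e+09.
Boundary: ½(f(4) + f(44)) = ½(1024.00 + 1.64916e+08) = 8.24586e+07.
Running total after boundary: 1.29184e+09.
Correction k=1: B_{2}/2! · (f^{(1)}(44) − f^{(1)}(4)) = 1/12 · (1.87405e+07 − 1280.00) = 1.56160e+06.
After k=1: 1.29341e+09.
Correction k=2: B_{4}/4! · (f^{(3)}(44) − f^{(3)}(4)) = −1/720 · (116160 − 960.000) = -160.000.
After k=2: 1.29341e+09.
Correction k=3: B_{6}/6! · (f^{(5)}(44) − f^{(5)}(4)) = 1/30240 · (120.000 − 120.000) = 0.00000.

S_3 ≈ 1.29341e+09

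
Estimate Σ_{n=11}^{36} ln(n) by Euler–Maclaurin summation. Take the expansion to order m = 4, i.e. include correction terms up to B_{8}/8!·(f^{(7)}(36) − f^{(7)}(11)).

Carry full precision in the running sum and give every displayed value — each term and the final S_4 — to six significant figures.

S_4 ≈ 80.6153

The integral term ∫_11^36 ln(x) dx = 77.6298.
Boundary: ½(f(11) + f(36)) = ½(2.39790 + 3.58352) = 2.99071.
Running total after boundary: 80.6205.
Correction k=1: B_{2}/2! · (f^{(1)}(36) − f^{(1)}(11)) = 1/12 · (0.0277778 − 0.0909091) = -0.00526094.
After k=1: 80.6153.
Correction k=2: B_{4}/4! · (f^{(3)}(36) − f^{(3)}(11)) = −1/720 · (4.28669e-05 − 0.00150263) = 2.02745e-06.
After k=2: 80.6153.
Correction k=3: B_{6}/6! · (f^{(5)}(36) − f^{(5)}(11)) = 1/30240 · (3.96916e-07 − 0.000149021) = -4.91482e-09.
After k=3: 80.6153.
Correction k=4: B_{8}/8! · (f^{(7)}(36) − f^{(7)}(11)) = −1/1209600 · (9.18787e-09 − 3.69474e-05) = 3.05375e-11.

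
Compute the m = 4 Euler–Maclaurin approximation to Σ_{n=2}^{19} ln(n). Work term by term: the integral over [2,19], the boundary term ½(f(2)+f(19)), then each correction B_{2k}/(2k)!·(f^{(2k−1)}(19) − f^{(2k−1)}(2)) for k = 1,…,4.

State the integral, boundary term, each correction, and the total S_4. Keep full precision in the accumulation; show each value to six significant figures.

S_4 ≈ 39.3399

Integral: ∫_2^19 ln(x) dx = 37.5580.
Endpoint term: (f(2) + f(19))/2 = (0.693147 + 2.94444)/2 = 1.81879.
Running total after boundary: 39.3768.
Order-1 term: 1/12 · (0.0526316 − 0.500000) = -0.0372807.
Partial sum through k=1: 39.3396.
Order-2 term: −1/720 · (0.000291588 − 0.250000) = 0.000346817.
Partial sum through k=2: 39.3399.
Order-3 term: 1/30240 · (9.69267e-06 − 0.750000) = -2.48013e-05.
Partial sum through k=3: 39.3399.
Order-4 term: −1/1209600 · (8.05485e-07 − 5.62500) = 4.65030e-06.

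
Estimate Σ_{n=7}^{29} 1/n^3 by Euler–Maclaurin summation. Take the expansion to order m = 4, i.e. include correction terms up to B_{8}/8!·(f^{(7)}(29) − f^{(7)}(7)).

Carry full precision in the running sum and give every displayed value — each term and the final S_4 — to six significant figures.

S_4 ≈ 0.0111909

Integral: ∫_7^29 1/x^3 dx = 0.00960955.
½[f(7) + f(29)] = ½[0.00291545 + 4.10021e-05] = 0.00147823.
Running total after boundary: 0.0110878.
k=1: B_{2}/(2)! × [f^{(1)}(29) − f^{(1)}(7)] = 1/12 × (-4.24160e-06 − (-0.00124948)) = 0.000103770.
Partial sum through k=1: 0.0111915.
k=2: B_{4}/(4)! × [f^{(3)}(29) − f^{(3)}(7)] = −1/720 × (-1.00870e-07 − (-0.000509992)) = -7.08182e-07.
Partial sum through k=2: 0.0111908.
k=3: B_{6}/(6)! × [f^{(5)}(29) − f^{(5)}(7)] = 1/30240 × (-5.03752e-09 − (-0.000437136)) = 1.44554e-08.
Partial sum through k=3: 0.0111909.
k=4: B_{8}/(8)! × [f^{(7)}(29) − f^{(7)}(7)] = −1/1209600 × (-4.31274e-10 − (-0.000642322)) = -5.31020e-10.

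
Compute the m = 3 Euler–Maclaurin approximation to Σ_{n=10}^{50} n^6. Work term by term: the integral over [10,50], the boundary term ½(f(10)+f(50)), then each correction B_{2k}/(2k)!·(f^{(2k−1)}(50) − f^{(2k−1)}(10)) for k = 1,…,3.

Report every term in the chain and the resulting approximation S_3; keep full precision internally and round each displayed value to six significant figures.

∫_10^50 x^6 dx evaluates to 1.11606e+11.
½[f(10) + f(50)] = ½[1.00000e+06 + 1.56250e+10] = 7.81300e+09.
Running total after boundary: 1.19419e+11.
Correction k=1: B_{2}/2! · (f^{(1)}(50) − f^{(1)}(10)) = 1/12 · (1.87500e+09 − 600000) = 1.56200e+08.
Partial sum through k=1: 1.19575e+11.
Correction k=2: B_{4}/4! · (f^{(3)}(50) − f^{(3)}(10)) = −1/720 · (1.50000e+07 − 120000) = -20666.7.
Partial sum through k=2: 1.19575e+11.
Correction k=3: B_{6}/6! · (f^{(5)}(50) − f^{(5)}(10)) = 1/30240 · (36000.0 − 7200.00) = 0.952381.

S_3 ≈ 1.19575e+11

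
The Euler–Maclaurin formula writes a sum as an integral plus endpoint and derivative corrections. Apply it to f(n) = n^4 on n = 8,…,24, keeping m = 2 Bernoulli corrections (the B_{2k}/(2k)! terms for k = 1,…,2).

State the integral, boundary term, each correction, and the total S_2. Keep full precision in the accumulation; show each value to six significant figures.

S_2 ≈ 1.75834e+06

∫_8^24 x^4 dx evaluates to 1.58597e+06.
Endpoint term: (f(8) + f(24))/2 = (4096.00 + 331776)/2 = 167936.
Running total after boundary: 1.75391e+06.
k=1: B_{2}/(2)! × [f^{(1)}(24) − f^{(1)}(8)] = 1/12 × (55296.0 − 2048.00) = 4437.33.
Partial sum through k=1: 1.75834e+06.
k=2: B_{4}/(4)! × [f^{(3)}(24) − f^{(3)}(8)] = −1/720 × (576.000 − 192.000) = -0.533333.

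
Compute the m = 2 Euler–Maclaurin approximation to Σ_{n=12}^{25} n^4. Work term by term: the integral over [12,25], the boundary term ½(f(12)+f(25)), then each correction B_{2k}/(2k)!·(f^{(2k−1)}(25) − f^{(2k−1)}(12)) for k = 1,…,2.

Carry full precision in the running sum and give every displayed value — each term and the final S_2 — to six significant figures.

S_2 ≈ 2.11367e+06

The integral term ∫_12^25 x^4 dx = 1.90336e+06.
½[f(12) + f(25)] = ½[20736.0 + 390625] = 205680.
Running total after boundary: 2.10904e+06.
Correction k=1: B_{2}/2! · (f^{(1)}(25) − f^{(1)}(12)) = 1/12 · (62500.0 − 6912.00) = 4632.33.
Running total after k=1: 2.11367e+06.
Correction k=2: B_{4}/4! · (f^{(3)}(25) − f^{(3)}(12)) = −1/720 · (600.000 − 288.000) = -0.433333.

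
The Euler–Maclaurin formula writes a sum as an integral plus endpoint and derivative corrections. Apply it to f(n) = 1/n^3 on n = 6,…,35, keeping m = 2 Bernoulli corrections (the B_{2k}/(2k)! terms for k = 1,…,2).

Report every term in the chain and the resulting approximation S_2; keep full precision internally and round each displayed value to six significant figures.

S_2 ≈ 0.0159982

The integral term ∫_6^35 1/x^3 dx = 0.0134807.
Endpoint term: (f(6) + f(35))/2 = (0.00462963 + 2.33236e-05)/2 = 0.00232648.
So far: 0.0158072.
Order-1 term: 1/12 · (-1.99917e-06 − (-0.00231481)) = 0.000192735.
Running total after k=1: 0.0159999.
Order-2 term: −1/720 · (-3.26395e-08 − (-0.00128601)) = -1.78608e-06.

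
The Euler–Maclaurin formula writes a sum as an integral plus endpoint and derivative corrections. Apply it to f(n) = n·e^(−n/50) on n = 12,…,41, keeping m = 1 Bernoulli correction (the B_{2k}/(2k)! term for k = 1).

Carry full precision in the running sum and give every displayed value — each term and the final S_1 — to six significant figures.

S_1 ≈ 448.288

∫_12^41 x·e^(−x/50) dx evaluates to 434.582.
Boundary: ½(f(12) + f(41)) = ½(9.43953 + 18.0577) = 13.7486.
Running total after boundary: 448.331.
k=1: B_{2}/(2)! × [f^{(1)}(41) − f^{(1)}(12)] = 1/12 × (0.0792777 − 0.597837) = -0.0432133.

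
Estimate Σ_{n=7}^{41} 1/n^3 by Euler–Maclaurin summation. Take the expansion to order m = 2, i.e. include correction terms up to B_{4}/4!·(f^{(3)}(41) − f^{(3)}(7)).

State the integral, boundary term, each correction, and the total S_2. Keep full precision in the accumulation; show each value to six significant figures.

S_2 ≈ 0.0114749

∫_7^41 1/x^3 dx evaluates to 0.00990664.
½[f(7) + f(41)] = ½[0.00291545 + 1.45094e-05] = 0.00146498.
So far: 0.0113716.
k=1: B_{2}/(2)! × [f^{(1)}(41) − f^{(1)}(7)] = 1/12 × (-1.06166e-06 − (-0.00124948)) = 0.000104035.
Running total after k=1: 0.0114757.
k=2: B_{4}/(4)! × [f^{(3)}(41) − f^{(3)}(7)] = −1/720 × (-1.26313e-08 − (-0.000509992)) = -7.08304e-07.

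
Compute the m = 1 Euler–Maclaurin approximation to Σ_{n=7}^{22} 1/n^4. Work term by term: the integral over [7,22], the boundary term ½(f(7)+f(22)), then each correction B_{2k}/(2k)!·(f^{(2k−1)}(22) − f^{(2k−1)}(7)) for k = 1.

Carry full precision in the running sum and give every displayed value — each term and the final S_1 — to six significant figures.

∫_7^22 1/x^4 dx evaluates to 0.000940513.
Endpoint term: (f(7) + f(22))/2 = (0.000416493 + 4.26883e-06)/2 = 0.000210381.
Running total after boundary: 0.00115089.
k=1: B_{2}/(2)! × [f^{(1)}(22) − f^{(1)}(7)] = 1/12 × (-7.76152e-07 − (-0.000237996)) = 1.97683e-05.

S_1 ≈ 0.00117066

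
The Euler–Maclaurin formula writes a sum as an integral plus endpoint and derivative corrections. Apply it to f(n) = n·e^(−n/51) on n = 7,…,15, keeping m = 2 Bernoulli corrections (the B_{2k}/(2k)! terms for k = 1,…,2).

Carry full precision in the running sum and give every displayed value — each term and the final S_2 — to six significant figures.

S_2 ≈ 78.9462

The integral term ∫_7^15 x·e^(−x/51) dx = 70.3250.
Endpoint term: (f(7) + f(15))/2 = (6.10224 + 11.1778)/2 = 8.64003.
Integral + boundary = 78.9650.
k=1: B_{2}/(2)! × [f^{(1)}(15) − f^{(1)}(7)] = 1/12 × (0.526016 − 0.752096) = -0.0188401.
Partial sum through k=1: 78.9462.
k=2: B_{4}/(4)! × [f^{(3)}(15) − f^{(3)}(7)] = −1/720 × (0.000775238 − 0.000959474) = 2.55884e-07.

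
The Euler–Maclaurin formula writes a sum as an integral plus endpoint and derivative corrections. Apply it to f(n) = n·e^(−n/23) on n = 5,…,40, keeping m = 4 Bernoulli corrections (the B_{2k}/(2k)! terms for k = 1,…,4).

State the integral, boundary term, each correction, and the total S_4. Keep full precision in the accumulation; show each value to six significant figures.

S_4 ≈ 269.083

The integral term ∫_5^40 x·e^(−x/23) dx = 263.622.
Boundary: ½(f(5) + f(40)) = ½(4.02308 + 7.02692) = 5.52500.
Running total after boundary: 269.147.
Correction k=1: B_{2}/2! · (f^{(1)}(40) − f^{(1)}(5)) = 1/12 · (-0.129845 − 0.629699) = -0.0632953.
After k=1: 269.083.
Correction k=2: B_{4}/4! · (f^{(3)}(40) − f^{(3)}(5)) = −1/720 · (0.000418716 − 0.00423238) = 5.29675e-06.
After k=2: 269.083.
Correction k=3: B_{6}/6! · (f^{(5)}(40) − f^{(5)}(5)) = 1/30240 · (2.04704e-06 − 1.37512e-05) = -3.87043e-10.
After k=3: 269.083.
Correction k=4: B_{8}/8! · (f^{(7)}(40) − f^{(7)}(5)) = −1/1209600 · (6.24303e-09 − 3.68653e-08) = 2.53160e-14.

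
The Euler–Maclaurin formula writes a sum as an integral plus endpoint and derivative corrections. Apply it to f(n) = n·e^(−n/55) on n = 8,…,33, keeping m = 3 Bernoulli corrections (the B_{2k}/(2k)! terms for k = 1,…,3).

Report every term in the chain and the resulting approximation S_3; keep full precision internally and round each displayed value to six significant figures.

∫_8^33 x·e^(−x/55) dx evaluates to 339.692.
½[f(8) + f(33)] = ½[6.91703 + 18.1108] = 12.5139.
Running total after boundary: 352.206.
Correction k=1: B_{2}/2! · (f^{(1)}(33) − f^{(1)}(8)) = 1/12 · (0.219525 − 0.738865) = -0.0432784.
After k=1: 352.162.
Correction k=2: B_{4}/4! · (f^{(3)}(33) − f^{(3)}(8)) = −1/720 · (0.000435421 − 0.000815909) = 5.28455e-07.
After k=2: 352.162.
Correction k=3: B_{6}/6! · (f^{(5)}(33) − f^{(5)}(8)) = 1/30240 · (2.63891e-07 − 4.58699e-07) = -6.44205e-12.

S_3 ≈ 352.162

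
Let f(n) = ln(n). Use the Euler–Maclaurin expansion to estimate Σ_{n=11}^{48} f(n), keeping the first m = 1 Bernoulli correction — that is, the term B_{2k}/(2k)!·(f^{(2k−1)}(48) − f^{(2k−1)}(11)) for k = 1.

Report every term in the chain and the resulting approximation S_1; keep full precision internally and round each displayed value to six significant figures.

Integral: ∫_11^48 ln(x) dx = 122.441.
Endpoint term: (f(11) + f(48))/2 = (2.39790 + 3.87120)/2 = 3.13455.
So far: 125.575.
Order-1 term: 1/12 · (0.0208333 − 0.0909091) = -0.00583965.

S_1 ≈ 125.570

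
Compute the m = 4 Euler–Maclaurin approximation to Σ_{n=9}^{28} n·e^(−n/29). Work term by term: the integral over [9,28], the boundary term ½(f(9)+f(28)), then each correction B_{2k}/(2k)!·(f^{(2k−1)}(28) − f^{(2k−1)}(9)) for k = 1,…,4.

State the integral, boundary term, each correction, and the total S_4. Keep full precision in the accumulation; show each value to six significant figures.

Integral: ∫_9^28 x·e^(−x/29) dx = 178.540.
½[f(9) + f(28)] = ½[6.59875 + 10.6620] = 8.63038.
Integral + boundary = 187.171.
Order-1 term: 1/12 · (0.0131306 − 0.505651) = -0.0410434.
After k=1: 187.130.
Order-2 term: −1/720 · (0.000921169 − 0.00234487) = 1.97737e-06.
After k=2: 187.130.
Order-3 term: 1/30240 · (2.17209e-06 − 4.86147e-06) = -8.89347e-11.
After k=3: 187.130.
Order-4 term: −1/1209600 · (3.86308e-09 − 8.24584e-09) = 3.62331e-15.

S_4 ≈ 187.130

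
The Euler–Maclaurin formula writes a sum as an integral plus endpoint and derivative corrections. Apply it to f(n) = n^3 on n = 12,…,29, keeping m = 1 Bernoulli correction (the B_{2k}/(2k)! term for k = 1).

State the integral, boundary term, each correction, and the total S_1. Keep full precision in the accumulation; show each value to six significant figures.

S_1 ≈ 184869

The integral term ∫_12^29 x^3 dx = 171636.
½[f(12) + f(29)] = ½[1728.00 + 24389.0] = 13058.5.
Integral + boundary = 184695.
Correction k=1: B_{2}/2! · (f^{(1)}(29) − f^{(1)}(12)) = 1/12 · (2523.00 − 432.000) = 174.250.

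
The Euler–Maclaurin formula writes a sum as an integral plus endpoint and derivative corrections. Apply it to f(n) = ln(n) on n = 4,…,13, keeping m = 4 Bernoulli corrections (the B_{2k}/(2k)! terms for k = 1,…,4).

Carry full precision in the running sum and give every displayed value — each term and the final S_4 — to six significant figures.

Integral: ∫_4^13 ln(x) dx = 18.7992.
Endpoint term: (f(4) + f(13))/2 = (1.38629 + 2.56495)/2 = 1.97562.
Integral + boundary = 20.7748.
Correction k=1: B_{2}/2! · (f^{(1)}(13) − f^{(1)}(4)) = 1/12 · (0.0769231 − 0.250000) = -0.0144231.
After k=1: 20.7604.
Correction k=2: B_{4}/4! · (f^{(3)}(13) − f^{(3)}(4)) = −1/720 · (0.000910332 − 0.0312500) = 4.21384e-05.
After k=2: 20.7604.
Correction k=3: B_{6}/6! · (f^{(5)}(13) − f^{(5)}(4)) = 1/30240 · (6.46390e-05 − 0.0234375) = -7.72912e-07.
After k=3: 20.7604.
Correction k=4: B_{8}/8! · (f^{(7)}(13) − f^{(7)}(4)) = −1/1209600 · (1.14744e-05 − 0.0439453) = 3.63210e-08.

S_4 ≈ 20.7604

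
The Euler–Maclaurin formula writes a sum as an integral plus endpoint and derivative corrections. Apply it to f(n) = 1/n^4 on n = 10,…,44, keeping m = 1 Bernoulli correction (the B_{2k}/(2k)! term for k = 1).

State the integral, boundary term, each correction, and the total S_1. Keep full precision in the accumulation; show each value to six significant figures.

The integral term ∫_10^44 1/x^4 dx = 0.000329420.
½[f(10) + f(44)] = ½[0.000100000 + 2.66802e-07] = 5.01334e-05.
Integral + boundary = 0.000379554.
k=1: B_{2}/(2)! × [f^{(1)}(44) − f^{(1)}(10)] = 1/12 × (-2.42547e-08 − (-4.00000e-05)) = 3.33131e-06.

S_1 ≈ 0.000382885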